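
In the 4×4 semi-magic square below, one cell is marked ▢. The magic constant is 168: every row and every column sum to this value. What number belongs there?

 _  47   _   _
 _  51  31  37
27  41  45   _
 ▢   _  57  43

From row 2, 168 − (51 + 31 + 37) gives (2,1) = 49.
Row 3 must total 168; the given cells sum to 113, so (3,4) = 55.
The remaining cell in column 2 is (4,2) = 168 − 139 = 29.
Using column 3: 31 + 45 + 57 + ? → (1,3) = 168 − 133 = 35.
Column 4 needs 168; the known cells sum to 135, so (1,4) = 33.
Row 1 needs 168; the known cells sum to 115, so (1,1) = 53.
Row 4: 29 + 57 + 43 + ? = 168, so (4,1) = 39.

39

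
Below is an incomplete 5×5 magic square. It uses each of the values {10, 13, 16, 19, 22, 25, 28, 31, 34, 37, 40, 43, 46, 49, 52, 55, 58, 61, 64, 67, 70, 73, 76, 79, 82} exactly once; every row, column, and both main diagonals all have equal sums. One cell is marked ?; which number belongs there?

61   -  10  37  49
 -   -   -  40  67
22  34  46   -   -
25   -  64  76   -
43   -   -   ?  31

The 25 entries sum to 1150, so each line sums to 1150/5 = 230.
Row 1 needs 230; the known cells sum to 157, so (1,2) = 73.
Column 1 needs 230; the known cells sum to 151, so (2,1) = 79.
Using main diagonal: 61 + 46 + 76 + 31 + ? → (2,2) = 230 − 214 = 16.
From anti-diagonal, 230 − (49 + 40 + 46 + 43) gives (4,2) = 52.
Using row 2: 79 + 16 + 40 + 67 + ? → (2,3) = 230 − 202 = 28.
Row 4: 25 + 52 + 64 + 76 + ? = 230, so (4,5) = 13.
Column 2 needs 230; the known cells sum to 175, so (5,2) = 55.
Using column 3: 10 + 28 + 46 + 64 + ? → (5,3) = 230 − 148 = 82.
The remaining cell in column 5 is (3,5) = 230 − 160 = 70.
Row 3 must total 230; the given cells sum to 172, so (3,4) = 58.
From row 5, 230 − (43 + 55 + 82 + 31) gives (5,4) = 19.

19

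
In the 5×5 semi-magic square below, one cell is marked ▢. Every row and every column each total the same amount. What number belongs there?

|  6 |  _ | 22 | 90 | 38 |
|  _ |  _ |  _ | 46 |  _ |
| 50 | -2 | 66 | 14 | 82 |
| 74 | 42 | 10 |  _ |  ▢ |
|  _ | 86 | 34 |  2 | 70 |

26

Row 3 is complete and sums to 210; that is the magic constant.
Row 1 needs 210; the known cells sum to 156, so (1,2) = 54.
Row 5 must total 210; the given cells sum to 192, so (5,1) = 18.
Column 1 must total 210; the given cells sum to 148, so (2,1) = 62.
The remaining cell in column 2 is (2,2) = 210 − 180 = 30.
Using column 3: 22 + 66 + 10 + 34 + ? → (2,3) = 210 − 132 = 78.
Using column 4: 90 + 46 + 14 + 2 + ? → (4,4) = 210 − 152 = 58.
The remaining cell in row 2 is (2,5) = 210 − 216 = -6.
Row 4 must total 210; the given cells sum to 184, so (4,5) = 26.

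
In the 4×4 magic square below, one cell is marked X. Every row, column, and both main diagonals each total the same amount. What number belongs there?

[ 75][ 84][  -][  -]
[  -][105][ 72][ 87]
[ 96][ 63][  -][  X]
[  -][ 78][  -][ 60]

Column 2 is complete and sums to 330; that is the magic constant.
Row 2 must total 330; the given cells sum to 264, so (2,1) = 66.
Column 1 needs 330; the known cells sum to 237, so (4,1) = 93.
Main diagonal must total 330; the given cells sum to 240, so (3,3) = 90.
Using anti-diagonal: 72 + 63 + 93 + ? → (1,4) = 330 − 228 = 102.
Using row 1: 75 + 84 + 102 + ? → (1,3) = 330 − 261 = 69.
Using row 3: 96 + 63 + 90 + ? → (3,4) = 330 − 249 = 81.

81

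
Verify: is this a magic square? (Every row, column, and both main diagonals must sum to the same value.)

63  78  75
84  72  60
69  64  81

No — column 2 sums to 214 but anti-diagonal sums to 216.

Row 1: 63 + 78 + 75 = 216.
Row 2: 84 + 72 + 60 = 216.
Row 3: 69 + 64 + 81 = 214.
Column 1: 63 + 84 + 69 = 216.
Column 2: 78 + 72 + 64 = 214.
Column 3: 75 + 60 + 81 = 216.
Main diagonal: 63 + 72 + 81 = 216.
Anti-diagonal: 75 + 72 + 69 = 216.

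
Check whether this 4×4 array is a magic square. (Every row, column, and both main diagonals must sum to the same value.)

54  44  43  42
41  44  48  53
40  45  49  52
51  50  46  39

Row 1: 54 + 44 + 43 + 42 = 183.
Row 2: 41 + 44 + 48 + 53 = 186.
Row 3: 40 + 45 + 49 + 52 = 186.
Row 4: 51 + 50 + 46 + 39 = 186.
Column 1: 54 + 41 + 40 + 51 = 186.
Column 2: 44 + 44 + 45 + 50 = 183.
Column 3: 43 + 48 + 49 + 46 = 186.
Column 4: 42 + 53 + 52 + 39 = 186.
Main diagonal: 54 + 44 + 49 + 39 = 186.
Anti-diagonal: 42 + 48 + 45 + 51 = 186.

No — anti-diagonal sums to 186 but row 1 sums to 183.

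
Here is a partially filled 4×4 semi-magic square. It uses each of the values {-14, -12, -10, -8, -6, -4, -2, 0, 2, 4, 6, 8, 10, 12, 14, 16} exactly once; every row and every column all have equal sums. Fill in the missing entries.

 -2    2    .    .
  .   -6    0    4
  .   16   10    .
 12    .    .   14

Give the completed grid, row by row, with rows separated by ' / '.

The 16 entries sum to 16, so each line sums to 16/4 = 4.
Using row 2: -6 + 0 + 4 + ? → (2,1) = 4 − (-2) = 6.
Column 1: -2 + 6 + 12 + ? = 4, so (3,1) = -12.
Column 2 must total 4; the given cells sum to 12, so (4,2) = -8.
Row 3 must total 4; the given cells sum to 14, so (3,4) = -10.
Row 4 must total 4; the given cells sum to 18, so (4,3) = -14.
Column 3: 0 + 10 + (-14) + ? = 4, so (1,3) = 8.
The remaining cell in column 4 is (1,4) = 4 − 8 = -4.

-2 2 8 -4 / 6 -6 0 4 / -12 16 10 -10 / 12 -8 -14 14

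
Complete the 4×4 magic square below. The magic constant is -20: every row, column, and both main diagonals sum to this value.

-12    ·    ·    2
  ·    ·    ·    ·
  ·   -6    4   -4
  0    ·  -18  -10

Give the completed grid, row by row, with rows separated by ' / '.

Using row 3: -6 + 4 + (-4) + ? → (3,1) = -20 − (-6) = -14.
Row 4: 0 + (-18) + (-10) + ? = -20, so (4,2) = 8.
Using column 1: -12 + (-14) + 0 + ? → (2,1) = -20 − (-26) = 6.
Using column 4: 2 + (-4) + (-10) + ? → (2,4) = -20 − (-12) = -8.
Main diagonal: -12 + 4 + (-10) + ? = -20, so (2,2) = -2.
The remaining cell in anti-diagonal is (2,3) = -20 − (-4) = -16.
From column 2, -20 − (-2 + (-6) + 8) gives (1,2) = -20.
From column 3, -20 − (-16 + 4 + (-18)) gives (1,3) = 10.

-12 -20 10 2 / 6 -2 -16 -8 / -14 -6 4 -4 / 0 8 -18 -10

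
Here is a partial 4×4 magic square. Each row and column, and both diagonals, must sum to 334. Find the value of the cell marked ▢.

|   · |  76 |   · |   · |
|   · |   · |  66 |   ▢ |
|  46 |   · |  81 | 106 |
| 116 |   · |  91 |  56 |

From row 3, 334 − (46 + 81 + 106) gives (3,2) = 101.
Row 4 needs 334; the known cells sum to 263, so (4,2) = 71.
Column 2 needs 334; the known cells sum to 248, so (2,2) = 86.
Column 3 needs 334; the known cells sum to 238, so (1,3) = 96.
Main diagonal: 86 + 81 + 56 + ? = 334, so (1,1) = 111.
Anti-diagonal must total 334; the given cells sum to 283, so (1,4) = 51.
Using column 1: 111 + 46 + 116 + ? → (2,1) = 334 − 273 = 61.
Column 4: 51 + 106 + 56 + ? = 334, so (2,4) = 121.

121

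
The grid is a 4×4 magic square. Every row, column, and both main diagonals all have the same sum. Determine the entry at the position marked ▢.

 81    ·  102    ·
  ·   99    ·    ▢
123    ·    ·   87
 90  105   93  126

84

Row 4 is complete and sums to 414; that is the magic constant.
The remaining cell in column 1 is (2,1) = 414 − 294 = 120.
Using main diagonal: 81 + 99 + 126 + ? → (3,3) = 414 − 306 = 108.
From row 3, 414 − (123 + 108 + 87) gives (3,2) = 96.
Column 2 must total 414; the given cells sum to 300, so (1,2) = 114.
Column 3 must total 414; the given cells sum to 303, so (2,3) = 111.
Anti-diagonal needs 414; the known cells sum to 297, so (1,4) = 117.
Row 2: 120 + 99 + 111 + ? = 414, so (2,4) = 84.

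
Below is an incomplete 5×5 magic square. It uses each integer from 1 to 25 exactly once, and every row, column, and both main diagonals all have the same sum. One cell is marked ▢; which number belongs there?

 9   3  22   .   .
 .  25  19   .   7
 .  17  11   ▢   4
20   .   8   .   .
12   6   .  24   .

10

The entries are 1 through 25, which sum to 325, so each line sums to 325/5 = 65.
The remaining cell in column 2 is (4,2) = 65 − 51 = 14.
From column 3, 65 − (22 + 19 + 11 + 8) gives (5,3) = 5.
Row 5: 12 + 6 + 5 + 24 + ? = 65, so (5,5) = 18.
From main diagonal, 65 − (9 + 25 + 11 + 18) gives (4,4) = 2.
Row 4: 20 + 14 + 8 + 2 + ? = 65, so (4,5) = 21.
Column 5 must total 65; the given cells sum to 50, so (1,5) = 15.
Anti-diagonal: 15 + 11 + 14 + 12 + ? = 65, so (2,4) = 13.
Row 1 needs 65; the known cells sum to 49, so (1,4) = 16.
The remaining cell in row 2 is (2,1) = 65 − 64 = 1.
The remaining cell in column 1 is (3,1) = 65 − 42 = 23.
Column 4 must total 65; the given cells sum to 55, so (3,4) = 10.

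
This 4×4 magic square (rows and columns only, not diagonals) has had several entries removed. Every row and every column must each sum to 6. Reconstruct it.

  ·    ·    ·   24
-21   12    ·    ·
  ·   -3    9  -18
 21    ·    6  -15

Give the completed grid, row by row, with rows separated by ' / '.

Using row 3: -3 + 9 + (-18) + ? → (3,1) = 6 − (-12) = 18.
Row 4 needs 6; the known cells sum to 12, so (4,2) = -6.
Column 1: -21 + 18 + 21 + ? = 6, so (1,1) = -12.
Column 2 must total 6; the given cells sum to 3, so (1,2) = 3.
Column 4 must total 6; the given cells sum to -9, so (2,4) = 15.
Row 1 must total 6; the given cells sum to 15, so (1,3) = -9.
Row 2 must total 6; the given cells sum to 6, so (2,3) = 0.

-12 3 -9 24 / -21 12 0 15 / 18 -3 9 -18 / 21 -6 6 -15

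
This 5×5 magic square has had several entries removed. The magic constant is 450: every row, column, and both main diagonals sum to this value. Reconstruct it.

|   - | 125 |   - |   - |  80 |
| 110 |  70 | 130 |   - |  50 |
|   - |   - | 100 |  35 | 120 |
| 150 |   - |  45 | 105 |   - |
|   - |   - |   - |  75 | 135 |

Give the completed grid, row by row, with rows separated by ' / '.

40 125 60 145 80 / 110 70 130 90 50 / 55 140 100 35 120 / 150 85 45 105 65 / 95 30 115 75 135

The remaining cell in row 2 is (2,4) = 450 − 360 = 90.
Column 4: 90 + 35 + 105 + 75 + ? = 450, so (1,4) = 145.
Column 5: 80 + 50 + 120 + 135 + ? = 450, so (4,5) = 65.
From main diagonal, 450 − (70 + 100 + 105 + 135) gives (1,1) = 40.
The remaining cell in row 1 is (1,3) = 450 − 390 = 60.
Using row 4: 150 + 45 + 105 + 65 + ? → (4,2) = 450 − 365 = 85.
Column 3 needs 450; the known cells sum to 335, so (5,3) = 115.
From anti-diagonal, 450 − (80 + 90 + 100 + 85) gives (5,1) = 95.
The remaining cell in row 5 is (5,2) = 450 − 420 = 30.
Using column 1: 40 + 110 + 150 + 95 + ? → (3,1) = 450 − 395 = 55.
Column 2 needs 450; the known cells sum to 310, so (3,2) = 140.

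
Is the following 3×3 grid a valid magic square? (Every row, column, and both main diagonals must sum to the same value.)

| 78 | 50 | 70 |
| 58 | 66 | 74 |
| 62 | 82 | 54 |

Row 1: 78 + 50 + 70 = 198.
Row 2: 58 + 66 + 74 = 198.
Row 3: 62 + 82 + 54 = 198.
Column 1: 78 + 58 + 62 = 198.
Column 2: 50 + 66 + 82 = 198.
Column 3: 70 + 74 + 54 = 198.
Main diagonal: 78 + 66 + 54 = 198.
Anti-diagonal: 70 + 66 + 62 = 198.
All lines sum to 198.

Yes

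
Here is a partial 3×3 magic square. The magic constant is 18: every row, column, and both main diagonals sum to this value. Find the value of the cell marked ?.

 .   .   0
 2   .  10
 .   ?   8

-2

Row 2 needs 18; the known cells sum to 12, so (2,2) = 6.
Main diagonal: 6 + 8 + ? = 18, so (1,1) = 4.
Anti-diagonal must total 18; the given cells sum to 6, so (3,1) = 12.
Using row 1: 4 + 0 + ? → (1,2) = 18 − 4 = 14.
Row 3: 12 + 8 + ? = 18, so (3,2) = -2.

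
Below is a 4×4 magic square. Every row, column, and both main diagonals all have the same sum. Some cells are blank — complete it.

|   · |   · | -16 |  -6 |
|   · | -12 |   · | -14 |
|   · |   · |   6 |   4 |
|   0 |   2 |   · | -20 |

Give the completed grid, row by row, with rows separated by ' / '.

Column 4 is already complete: -6 + -14 + 4 + -20 = -36, so that is the magic constant.
Row 4: 0 + 2 + (-20) + ? = -36, so (4,3) = -18.
Column 3 needs -36; the known cells sum to -28, so (2,3) = -8.
The remaining cell in main diagonal is (1,1) = -36 − (-26) = -10.
From anti-diagonal, -36 − (-6 + (-8) + 0) gives (3,2) = -22.
The remaining cell in row 1 is (1,2) = -36 − (-32) = -4.
Row 2 needs -36; the known cells sum to -34, so (2,1) = -2.
Using row 3: -22 + 6 + 4 + ? → (3,1) = -36 − (-12) = -24.

-10 -4 -16 -6 / -2 -12 -8 -14 / -24 -22 6 4 / 0 2 -18 -20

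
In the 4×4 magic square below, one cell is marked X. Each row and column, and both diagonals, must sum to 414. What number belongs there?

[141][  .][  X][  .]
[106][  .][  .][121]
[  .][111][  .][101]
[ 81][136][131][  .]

71

Row 4 needs 414; the known cells sum to 348, so (4,4) = 66.
Column 1 needs 414; the known cells sum to 328, so (3,1) = 86.
Column 4 must total 414; the given cells sum to 288, so (1,4) = 126.
The remaining cell in anti-diagonal is (2,3) = 414 − 318 = 96.
Row 2 must total 414; the given cells sum to 323, so (2,2) = 91.
Row 3 must total 414; the given cells sum to 298, so (3,3) = 116.
Column 2 needs 414; the known cells sum to 338, so (1,2) = 76.
The remaining cell in column 3 is (1,3) = 414 − 343 = 71.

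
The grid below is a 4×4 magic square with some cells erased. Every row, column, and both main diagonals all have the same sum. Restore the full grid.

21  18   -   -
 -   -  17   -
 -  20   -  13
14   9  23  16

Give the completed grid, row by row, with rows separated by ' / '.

Row 4 is already complete: 14 + 9 + 23 + 16 = 62, so that is the magic constant.
Column 2: 18 + 20 + 9 + ? = 62, so (2,2) = 15.
From main diagonal, 62 − (21 + 15 + 16) gives (3,3) = 10.
Anti-diagonal must total 62; the given cells sum to 51, so (1,4) = 11.
Row 1 must total 62; the given cells sum to 50, so (1,3) = 12.
The remaining cell in row 3 is (3,1) = 62 − 43 = 19.
Using column 1: 21 + 19 + 14 + ? → (2,1) = 62 − 54 = 8.
The remaining cell in column 4 is (2,4) = 62 − 40 = 22.

21 18 12 11 / 8 15 17 22 / 19 20 10 13 / 14 9 23 16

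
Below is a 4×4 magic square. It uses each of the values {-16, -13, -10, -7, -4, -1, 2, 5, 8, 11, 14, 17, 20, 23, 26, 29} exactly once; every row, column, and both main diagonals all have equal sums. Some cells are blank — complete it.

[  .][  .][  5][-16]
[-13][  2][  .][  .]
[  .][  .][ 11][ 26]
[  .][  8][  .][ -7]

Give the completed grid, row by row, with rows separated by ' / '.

The 16 entries sum to 104, so each line sums to 104/4 = 26.
Column 4 needs 26; the known cells sum to 3, so (2,4) = 23.
Main diagonal needs 26; the known cells sum to 6, so (1,1) = 20.
Using row 1: 20 + 5 + (-16) + ? → (1,2) = 26 − 9 = 17.
Row 2 needs 26; the known cells sum to 12, so (2,3) = 14.
Using column 2: 17 + 2 + 8 + ? → (3,2) = 26 − 27 = -1.
Column 3: 5 + 14 + 11 + ? = 26, so (4,3) = -4.
From anti-diagonal, 26 − (-16 + 14 + (-1)) gives (4,1) = 29.
Row 3: -1 + 11 + 26 + ? = 26, so (3,1) = -10.

20 17 5 -16 / -13 2 14 23 / -10 -1 11 26 / 29 8 -4 -7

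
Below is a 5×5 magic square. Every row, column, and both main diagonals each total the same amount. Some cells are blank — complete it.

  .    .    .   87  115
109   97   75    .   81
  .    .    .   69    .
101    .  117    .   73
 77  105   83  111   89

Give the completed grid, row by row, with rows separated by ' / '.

Row 5 is already complete: 77 + 105 + 83 + 111 + 89 = 465, so that is the magic constant.
Using row 2: 109 + 97 + 75 + 81 + ? → (2,4) = 465 − 362 = 103.
Column 4 needs 465; the known cells sum to 370, so (4,4) = 95.
Column 5 must total 465; the given cells sum to 358, so (3,5) = 107.
Row 4 must total 465; the given cells sum to 386, so (4,2) = 79.
Anti-diagonal must total 465; the given cells sum to 374, so (3,3) = 91.
The remaining cell in column 3 is (1,3) = 465 − 366 = 99.
Main diagonal: 97 + 91 + 95 + 89 + ? = 465, so (1,1) = 93.
Row 1 needs 465; the known cells sum to 394, so (1,2) = 71.
Column 1 must total 465; the given cells sum to 380, so (3,1) = 85.
The remaining cell in column 2 is (3,2) = 465 − 352 = 113.

93 71 99 87 115 / 109 97 75 103 81 / 85 113 91 69 107 / 101 79 117 95 73 / 77 105 83 111 89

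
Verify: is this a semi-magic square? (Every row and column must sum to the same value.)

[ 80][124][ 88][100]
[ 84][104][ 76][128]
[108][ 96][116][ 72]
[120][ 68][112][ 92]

Yes

Row 1: 80 + 124 + 88 + 100 = 392.
Row 2: 84 + 104 + 76 + 128 = 392.
Row 3: 108 + 96 + 116 + 72 = 392.
Row 4: 120 + 68 + 112 + 92 = 392.
Column 1: 80 + 84 + 108 + 120 = 392.
Column 2: 124 + 104 + 96 + 68 = 392.
Column 3: 88 + 76 + 116 + 112 = 392.
Column 4: 100 + 128 + 72 + 92 = 392.
All lines sum to 392.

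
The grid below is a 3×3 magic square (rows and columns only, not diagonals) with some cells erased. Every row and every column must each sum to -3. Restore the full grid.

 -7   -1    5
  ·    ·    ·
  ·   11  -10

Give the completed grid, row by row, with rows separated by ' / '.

-7 -1 5 / 8 -13 2 / -4 11 -10

The remaining cell in row 3 is (3,1) = -3 − 1 = -4.
The remaining cell in column 1 is (2,1) = -3 − (-11) = 8.
Column 2 must total -3; the given cells sum to 10, so (2,2) = -13.
The remaining cell in column 3 is (2,3) = -3 − (-5) = 2.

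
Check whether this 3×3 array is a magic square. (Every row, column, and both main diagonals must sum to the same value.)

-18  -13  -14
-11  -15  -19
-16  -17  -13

No — column 3 sums to -46 but column 2 sums to -45.

Row 1: -18 + (-13) + (-14) = -45.
Row 2: -11 + (-15) + (-19) = -45.
Row 3: -16 + (-17) + (-13) = -46.
Column 1: -18 + (-11) + (-16) = -45.
Column 2: -13 + (-15) + (-17) = -45.
Column 3: -14 + (-19) + (-13) = -46.
Main diagonal: -18 + (-15) + (-13) = -46.
Anti-diagonal: -14 + (-15) + (-16) = -45.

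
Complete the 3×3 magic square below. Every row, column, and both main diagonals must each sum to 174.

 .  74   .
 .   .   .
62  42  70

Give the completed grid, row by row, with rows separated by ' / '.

Column 2 must total 174; the given cells sum to 116, so (2,2) = 58.
Main diagonal: 58 + 70 + ? = 174, so (1,1) = 46.
Using anti-diagonal: 58 + 62 + ? → (1,3) = 174 − 120 = 54.
Using column 1: 46 + 62 + ? → (2,1) = 174 − 108 = 66.
From column 3, 174 − (54 + 70) gives (2,3) = 50.

46 74 54 / 66 58 50 / 62 42 70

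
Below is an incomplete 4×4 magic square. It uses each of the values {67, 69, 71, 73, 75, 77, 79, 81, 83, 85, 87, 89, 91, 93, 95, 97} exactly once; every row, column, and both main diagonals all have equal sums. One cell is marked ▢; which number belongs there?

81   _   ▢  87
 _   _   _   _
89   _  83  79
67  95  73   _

75

The 16 entries sum to 1312, so each line sums to 1312/4 = 328.
Using row 3: 89 + 83 + 79 + ? → (3,2) = 328 − 251 = 77.
Using row 4: 67 + 95 + 73 + ? → (4,4) = 328 − 235 = 93.
From column 1, 328 − (81 + 89 + 67) gives (2,1) = 91.
Using column 4: 87 + 79 + 93 + ? → (2,4) = 328 − 259 = 69.
The remaining cell in main diagonal is (2,2) = 328 − 257 = 71.
Anti-diagonal: 87 + 77 + 67 + ? = 328, so (2,3) = 97.
The remaining cell in column 2 is (1,2) = 328 − 243 = 85.
Column 3 needs 328; the known cells sum to 253, so (1,3) = 75.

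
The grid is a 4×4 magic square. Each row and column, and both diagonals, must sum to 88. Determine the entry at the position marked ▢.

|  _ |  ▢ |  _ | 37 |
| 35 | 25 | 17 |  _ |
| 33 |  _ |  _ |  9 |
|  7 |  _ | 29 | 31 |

15

Row 2 needs 88; the known cells sum to 77, so (2,4) = 11.
Row 4 needs 88; the known cells sum to 67, so (4,2) = 21.
Column 1: 35 + 33 + 7 + ? = 88, so (1,1) = 13.
The remaining cell in main diagonal is (3,3) = 88 − 69 = 19.
Anti-diagonal must total 88; the given cells sum to 61, so (3,2) = 27.
The remaining cell in column 2 is (1,2) = 88 − 73 = 15.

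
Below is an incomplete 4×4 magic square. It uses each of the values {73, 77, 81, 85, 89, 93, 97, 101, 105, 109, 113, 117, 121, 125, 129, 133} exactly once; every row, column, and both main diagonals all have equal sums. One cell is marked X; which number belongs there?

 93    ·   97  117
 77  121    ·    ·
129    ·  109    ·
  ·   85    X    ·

125

The 16 entries sum to 1648, so each line sums to 1648/4 = 412.
The remaining cell in row 1 is (1,2) = 412 − 307 = 105.
Column 1: 93 + 77 + 129 + ? = 412, so (4,1) = 113.
Column 2 must total 412; the given cells sum to 311, so (3,2) = 101.
Using main diagonal: 93 + 121 + 109 + ? → (4,4) = 412 − 323 = 89.
Anti-diagonal: 117 + 101 + 113 + ? = 412, so (2,3) = 81.
The remaining cell in row 2 is (2,4) = 412 − 279 = 133.
Row 3 must total 412; the given cells sum to 339, so (3,4) = 73.
From row 4, 412 − (113 + 85 + 89) gives (4,3) = 125.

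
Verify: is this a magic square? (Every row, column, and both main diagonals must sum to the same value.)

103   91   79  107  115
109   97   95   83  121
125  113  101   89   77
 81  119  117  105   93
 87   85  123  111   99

Row 1: 103 + 91 + 79 + 107 + 115 = 495.
Row 2: 109 + 97 + 95 + 83 + 121 = 505.
Row 3: 125 + 113 + 101 + 89 + 77 = 505.
Row 4: 81 + 119 + 117 + 105 + 93 = 515.
Row 5: 87 + 85 + 123 + 111 + 99 = 505.
Column 1: 103 + 109 + 125 + 81 + 87 = 505.
Column 2: 91 + 97 + 113 + 119 + 85 = 505.
Column 3: 79 + 95 + 101 + 117 + 123 = 515.
Column 4: 107 + 83 + 89 + 105 + 111 = 495.
Column 5: 115 + 121 + 77 + 93 + 99 = 505.
Main diagonal: 103 + 97 + 101 + 105 + 99 = 505.
Anti-diagonal: 115 + 83 + 101 + 119 + 87 = 505.

No — row 1 sums to 495 but column 3 sums to 515.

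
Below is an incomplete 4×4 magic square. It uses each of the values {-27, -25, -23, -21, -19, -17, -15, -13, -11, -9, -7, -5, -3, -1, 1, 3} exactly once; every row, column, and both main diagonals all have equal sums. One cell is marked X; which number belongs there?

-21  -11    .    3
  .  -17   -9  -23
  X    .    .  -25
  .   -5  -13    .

-1

The 16 entries sum to -192, so each line sums to -192/4 = -48.
Row 1: -21 + (-11) + 3 + ? = -48, so (1,3) = -19.
Row 2 must total -48; the given cells sum to -49, so (2,1) = 1.
The remaining cell in column 2 is (3,2) = -48 − (-33) = -15.
From column 3, -48 − (-19 + (-9) + (-13)) gives (3,3) = -7.
From column 4, -48 − (3 + (-23) + (-25)) gives (4,4) = -3.
Anti-diagonal must total -48; the given cells sum to -21, so (4,1) = -27.
Row 3 must total -48; the given cells sum to -47, so (3,1) = -1.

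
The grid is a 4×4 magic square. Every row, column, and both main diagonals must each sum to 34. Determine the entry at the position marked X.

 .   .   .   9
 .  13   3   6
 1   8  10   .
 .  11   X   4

5

Using row 2: 13 + 3 + 6 + ? → (2,1) = 34 − 22 = 12.
Row 3 needs 34; the known cells sum to 19, so (3,4) = 15.
From column 2, 34 − (13 + 8 + 11) gives (1,2) = 2.
Main diagonal must total 34; the given cells sum to 27, so (1,1) = 7.
Anti-diagonal needs 34; the known cells sum to 20, so (4,1) = 14.
Using row 1: 7 + 2 + 9 + ? → (1,3) = 34 − 18 = 16.
Row 4 needs 34; the known cells sum to 29, so (4,3) = 5.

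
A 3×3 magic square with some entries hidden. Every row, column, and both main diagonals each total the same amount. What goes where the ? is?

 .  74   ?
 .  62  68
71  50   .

53

Column 2 is complete and sums to 186; that is the magic constant.
Row 2: 62 + 68 + ? = 186, so (2,1) = 56.
Using row 3: 71 + 50 + ? → (3,3) = 186 − 121 = 65.
Using column 1: 56 + 71 + ? → (1,1) = 186 − 127 = 59.
Column 3: 68 + 65 + ? = 186, so (1,3) = 53.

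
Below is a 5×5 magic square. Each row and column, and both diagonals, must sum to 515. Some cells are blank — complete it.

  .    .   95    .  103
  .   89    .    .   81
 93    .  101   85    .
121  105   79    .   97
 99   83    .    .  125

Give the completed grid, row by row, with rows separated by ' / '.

87 111 95 119 103 / 115 89 123 107 81 / 93 127 101 85 109 / 121 105 79 113 97 / 99 83 117 91 125

Using row 4: 121 + 105 + 79 + 97 + ? → (4,4) = 515 − 402 = 113.
Column 5: 103 + 81 + 97 + 125 + ? = 515, so (3,5) = 109.
Main diagonal needs 515; the known cells sum to 428, so (1,1) = 87.
Anti-diagonal needs 515; the known cells sum to 408, so (2,4) = 107.
Using row 3: 93 + 101 + 85 + 109 + ? → (3,2) = 515 − 388 = 127.
From column 1, 515 − (87 + 93 + 121 + 99) gives (2,1) = 115.
Column 2 needs 515; the known cells sum to 404, so (1,2) = 111.
Row 1 must total 515; the given cells sum to 396, so (1,4) = 119.
Row 2 needs 515; the known cells sum to 392, so (2,3) = 123.
From column 3, 515 − (95 + 123 + 101 + 79) gives (5,3) = 117.
The remaining cell in column 4 is (5,4) = 515 − 424 = 91.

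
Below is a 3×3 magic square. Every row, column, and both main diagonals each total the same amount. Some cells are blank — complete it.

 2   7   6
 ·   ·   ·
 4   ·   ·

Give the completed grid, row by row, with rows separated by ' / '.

Row 1 is already complete: 2 + 7 + 6 = 15, so that is the magic constant.
The remaining cell in column 1 is (2,1) = 15 − 6 = 9.
Anti-diagonal needs 15; the known cells sum to 10, so (2,2) = 5.
From row 2, 15 − (9 + 5) gives (2,3) = 1.
Column 2 must total 15; the given cells sum to 12, so (3,2) = 3.
Column 3: 6 + 1 + ? = 15, so (3,3) = 8.

2 7 6 / 9 5 1 / 4 3 8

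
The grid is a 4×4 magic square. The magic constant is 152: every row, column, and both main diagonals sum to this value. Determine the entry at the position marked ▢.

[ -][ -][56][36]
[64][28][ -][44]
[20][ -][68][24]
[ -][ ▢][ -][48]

Using row 2: 64 + 28 + 44 + ? → (2,3) = 152 − 136 = 16.
From row 3, 152 − (20 + 68 + 24) gives (3,2) = 40.
Column 3 needs 152; the known cells sum to 140, so (4,3) = 12.
From main diagonal, 152 − (28 + 68 + 48) gives (1,1) = 8.
Using anti-diagonal: 36 + 16 + 40 + ? → (4,1) = 152 − 92 = 60.
Row 1 must total 152; the given cells sum to 100, so (1,2) = 52.
The remaining cell in row 4 is (4,2) = 152 − 120 = 32.

32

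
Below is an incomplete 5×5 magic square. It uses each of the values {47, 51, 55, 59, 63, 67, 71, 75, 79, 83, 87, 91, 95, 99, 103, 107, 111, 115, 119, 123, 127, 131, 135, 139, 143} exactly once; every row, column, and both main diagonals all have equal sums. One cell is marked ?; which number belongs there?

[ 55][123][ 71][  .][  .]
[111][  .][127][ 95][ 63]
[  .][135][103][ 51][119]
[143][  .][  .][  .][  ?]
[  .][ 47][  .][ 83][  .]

75

The 25 entries sum to 2375, so each line sums to 2375/5 = 475.
From row 2, 475 − (111 + 127 + 95 + 63) gives (2,2) = 79.
The remaining cell in row 3 is (3,1) = 475 − 408 = 67.
Using column 1: 55 + 111 + 67 + 143 + ? → (5,1) = 475 − 376 = 99.
Using column 2: 123 + 79 + 135 + 47 + ? → (4,2) = 475 − 384 = 91.
Using anti-diagonal: 95 + 103 + 91 + 99 + ? → (1,5) = 475 − 388 = 87.
From row 1, 475 − (55 + 123 + 71 + 87) gives (1,4) = 139.
Column 4: 139 + 95 + 51 + 83 + ? = 475, so (4,4) = 107.
Main diagonal must total 475; the given cells sum to 344, so (5,5) = 131.
From row 5, 475 − (99 + 47 + 83 + 131) gives (5,3) = 115.
Column 3 needs 475; the known cells sum to 416, so (4,3) = 59.
Column 5: 87 + 63 + 119 + 131 + ? = 475, so (4,5) = 75.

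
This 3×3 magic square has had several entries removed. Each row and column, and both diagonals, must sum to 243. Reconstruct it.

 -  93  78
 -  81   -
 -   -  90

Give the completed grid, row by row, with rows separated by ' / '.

72 93 78 / 87 81 75 / 84 69 90

The remaining cell in row 1 is (1,1) = 243 − 171 = 72.
From column 2, 243 − (93 + 81) gives (3,2) = 69.
From column 3, 243 − (78 + 90) gives (2,3) = 75.
Anti-diagonal: 78 + 81 + ? = 243, so (3,1) = 84.
Row 2: 81 + 75 + ? = 243, so (2,1) = 87.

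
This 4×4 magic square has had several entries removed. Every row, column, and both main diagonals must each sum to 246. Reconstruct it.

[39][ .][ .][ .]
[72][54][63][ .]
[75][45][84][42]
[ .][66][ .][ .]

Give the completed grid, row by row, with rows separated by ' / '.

39 81 48 78 / 72 54 63 57 / 75 45 84 42 / 60 66 51 69

Row 2: 72 + 54 + 63 + ? = 246, so (2,4) = 57.
The remaining cell in column 1 is (4,1) = 246 − 186 = 60.
Column 2: 54 + 45 + 66 + ? = 246, so (1,2) = 81.
The remaining cell in main diagonal is (4,4) = 246 − 177 = 69.
Anti-diagonal needs 246; the known cells sum to 168, so (1,4) = 78.
Using row 1: 39 + 81 + 78 + ? → (1,3) = 246 − 198 = 48.
Row 4: 60 + 66 + 69 + ? = 246, so (4,3) = 51.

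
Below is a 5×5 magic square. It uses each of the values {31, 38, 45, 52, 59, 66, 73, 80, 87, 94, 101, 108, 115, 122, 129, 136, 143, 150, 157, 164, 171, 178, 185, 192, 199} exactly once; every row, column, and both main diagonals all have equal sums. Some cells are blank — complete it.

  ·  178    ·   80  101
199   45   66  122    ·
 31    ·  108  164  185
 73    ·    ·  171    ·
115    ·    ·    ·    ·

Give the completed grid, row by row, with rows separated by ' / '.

157 178 59 80 101 / 199 45 66 122 143 / 31 87 108 164 185 / 73 129 150 171 52 / 115 136 192 38 94

The 25 entries sum to 2875, so each line sums to 2875/5 = 575.
The remaining cell in row 2 is (2,5) = 575 − 432 = 143.
Row 3 must total 575; the given cells sum to 488, so (3,2) = 87.
Column 1 needs 575; the known cells sum to 418, so (1,1) = 157.
Column 4: 80 + 122 + 164 + 171 + ? = 575, so (5,4) = 38.
Main diagonal needs 575; the known cells sum to 481, so (5,5) = 94.
Using anti-diagonal: 101 + 122 + 108 + 115 + ? → (4,2) = 575 − 446 = 129.
Row 1: 157 + 178 + 80 + 101 + ? = 575, so (1,3) = 59.
The remaining cell in column 2 is (5,2) = 575 − 439 = 136.
The remaining cell in column 5 is (4,5) = 575 − 523 = 52.
Using row 4: 73 + 129 + 171 + 52 + ? → (4,3) = 575 − 425 = 150.
Row 5: 115 + 136 + 38 + 94 + ? = 575, so (5,3) = 192.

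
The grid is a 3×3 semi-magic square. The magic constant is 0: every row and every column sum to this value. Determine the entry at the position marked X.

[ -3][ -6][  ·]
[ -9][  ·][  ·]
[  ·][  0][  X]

-12

The remaining cell in row 1 is (1,3) = 0 − (-9) = 9.
The remaining cell in column 1 is (3,1) = 0 − (-12) = 12.
Using column 2: -6 + 0 + ? → (2,2) = 0 − (-6) = 6.
Row 2: -9 + 6 + ? = 0, so (2,3) = 3.
The remaining cell in row 3 is (3,3) = 0 − 12 = -12.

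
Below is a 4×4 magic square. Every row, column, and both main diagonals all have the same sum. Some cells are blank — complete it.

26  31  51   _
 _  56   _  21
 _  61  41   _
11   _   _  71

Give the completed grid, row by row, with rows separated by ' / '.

26 31 51 86 / 81 56 36 21 / 76 61 41 16 / 11 46 66 71

Main diagonal is already complete: 26 + 56 + 41 + 71 = 194, so that is the magic constant.
Using row 1: 26 + 31 + 51 + ? → (1,4) = 194 − 108 = 86.
Using column 2: 31 + 56 + 61 + ? → (4,2) = 194 − 148 = 46.
Column 4 must total 194; the given cells sum to 178, so (3,4) = 16.
The remaining cell in anti-diagonal is (2,3) = 194 − 158 = 36.
Row 2: 56 + 36 + 21 + ? = 194, so (2,1) = 81.
From row 3, 194 − (61 + 41 + 16) gives (3,1) = 76.
The remaining cell in row 4 is (4,3) = 194 − 128 = 66.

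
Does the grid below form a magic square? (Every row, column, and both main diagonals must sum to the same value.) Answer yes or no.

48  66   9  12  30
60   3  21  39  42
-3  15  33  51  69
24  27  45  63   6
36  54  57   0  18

Yes

Row 1: 48 + 66 + 9 + 12 + 30 = 165.
Row 2: 60 + 3 + 21 + 39 + 42 = 165.
Row 3: -3 + 15 + 33 + 51 + 69 = 165.
Row 4: 24 + 27 + 45 + 63 + 6 = 165.
Row 5: 36 + 54 + 57 + 0 + 18 = 165.
Column 1: 48 + 60 + (-3) + 24 + 36 = 165.
Column 2: 66 + 3 + 15 + 27 + 54 = 165.
Column 3: 9 + 21 + 33 + 45 + 57 = 165.
Column 4: 12 + 39 + 51 + 63 + 0 = 165.
Column 5: 30 + 42 + 69 + 6 + 18 = 165.
Main diagonal: 48 + 3 + 33 + 63 + 18 = 165.
Anti-diagonal: 30 + 39 + 33 + 27 + 36 = 165.
All lines sum to 165.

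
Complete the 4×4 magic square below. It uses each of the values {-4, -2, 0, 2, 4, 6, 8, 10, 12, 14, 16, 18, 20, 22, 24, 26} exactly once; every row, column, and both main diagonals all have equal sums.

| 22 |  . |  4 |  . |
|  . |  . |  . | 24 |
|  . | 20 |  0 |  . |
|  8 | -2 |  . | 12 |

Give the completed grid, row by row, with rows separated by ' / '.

The 16 entries sum to 176, so each line sums to 176/4 = 44.
From row 4, 44 − (8 + (-2) + 12) gives (4,3) = 26.
Column 3 needs 44; the known cells sum to 30, so (2,3) = 14.
Using main diagonal: 22 + 0 + 12 + ? → (2,2) = 44 − 34 = 10.
Anti-diagonal must total 44; the given cells sum to 42, so (1,4) = 2.
From row 1, 44 − (22 + 4 + 2) gives (1,2) = 16.
The remaining cell in row 2 is (2,1) = 44 − 48 = -4.
The remaining cell in column 1 is (3,1) = 44 − 26 = 18.
From column 4, 44 − (2 + 24 + 12) gives (3,4) = 6.

22 16 4 2 / -4 10 14 24 / 18 20 0 6 / 8 -2 26 12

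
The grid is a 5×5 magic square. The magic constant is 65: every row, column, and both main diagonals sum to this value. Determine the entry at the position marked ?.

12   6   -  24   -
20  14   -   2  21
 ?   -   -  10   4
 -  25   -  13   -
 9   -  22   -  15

Row 2 needs 65; the known cells sum to 57, so (2,3) = 8.
From column 4, 65 − (24 + 2 + 10 + 13) gives (5,4) = 16.
Main diagonal needs 65; the known cells sum to 54, so (3,3) = 11.
Anti-diagonal must total 65; the given cells sum to 47, so (1,5) = 18.
From row 1, 65 − (12 + 6 + 24 + 18) gives (1,3) = 5.
From row 5, 65 − (9 + 22 + 16 + 15) gives (5,2) = 3.
Using column 2: 6 + 14 + 25 + 3 + ? → (3,2) = 65 − 48 = 17.
The remaining cell in column 3 is (4,3) = 65 − 46 = 19.
The remaining cell in column 5 is (4,5) = 65 − 58 = 7.
Row 3 must total 65; the given cells sum to 42, so (3,1) = 23.

23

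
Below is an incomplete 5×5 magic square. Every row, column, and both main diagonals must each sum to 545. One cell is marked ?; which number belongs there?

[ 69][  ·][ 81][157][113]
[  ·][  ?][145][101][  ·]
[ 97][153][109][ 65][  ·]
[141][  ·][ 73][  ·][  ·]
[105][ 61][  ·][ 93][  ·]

89

Row 1 needs 545; the known cells sum to 420, so (1,2) = 125.
Row 3: 97 + 153 + 109 + 65 + ? = 545, so (3,5) = 121.
Column 1 must total 545; the given cells sum to 412, so (2,1) = 133.
Column 3: 81 + 145 + 109 + 73 + ? = 545, so (5,3) = 137.
From column 4, 545 − (157 + 101 + 65 + 93) gives (4,4) = 129.
The remaining cell in anti-diagonal is (4,2) = 545 − 428 = 117.
Row 4: 141 + 117 + 73 + 129 + ? = 545, so (4,5) = 85.
Row 5: 105 + 61 + 137 + 93 + ? = 545, so (5,5) = 149.
The remaining cell in column 2 is (2,2) = 545 − 456 = 89.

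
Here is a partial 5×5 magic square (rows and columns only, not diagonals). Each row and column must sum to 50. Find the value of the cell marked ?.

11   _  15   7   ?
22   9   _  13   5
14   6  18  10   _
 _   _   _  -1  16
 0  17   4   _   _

19

From row 2, 50 − (22 + 9 + 13 + 5) gives (2,3) = 1.
Row 3 must total 50; the given cells sum to 48, so (3,5) = 2.
Column 1: 11 + 22 + 14 + 0 + ? = 50, so (4,1) = 3.
Column 3 must total 50; the given cells sum to 38, so (4,3) = 12.
Using column 4: 7 + 13 + 10 + (-1) + ? → (5,4) = 50 − 29 = 21.
Row 4: 3 + 12 + (-1) + 16 + ? = 50, so (4,2) = 20.
The remaining cell in row 5 is (5,5) = 50 − 42 = 8.
Using column 2: 9 + 6 + 20 + 17 + ? → (1,2) = 50 − 52 = -2.
Column 5: 5 + 2 + 16 + 8 + ? = 50, so (1,5) = 19.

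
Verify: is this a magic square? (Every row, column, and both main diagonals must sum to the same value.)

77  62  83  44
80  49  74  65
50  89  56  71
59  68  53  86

Row 1: 77 + 62 + 83 + 44 = 266.
Row 2: 80 + 49 + 74 + 65 = 268.
Row 3: 50 + 89 + 56 + 71 = 266.
Row 4: 59 + 68 + 53 + 86 = 266.
Column 1: 77 + 80 + 50 + 59 = 266.
Column 2: 62 + 49 + 89 + 68 = 268.
Column 3: 83 + 74 + 56 + 53 = 266.
Column 4: 44 + 65 + 71 + 86 = 266.
Main diagonal: 77 + 49 + 56 + 86 = 268.
Anti-diagonal: 44 + 74 + 89 + 59 = 266.

No — row 2 sums to 268 but column 4 sums to 266.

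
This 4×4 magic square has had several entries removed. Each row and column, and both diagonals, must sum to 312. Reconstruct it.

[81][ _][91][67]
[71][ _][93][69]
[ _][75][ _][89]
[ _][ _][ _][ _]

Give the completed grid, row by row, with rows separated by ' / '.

From row 1, 312 − (81 + 91 + 67) gives (1,2) = 73.
The remaining cell in row 2 is (2,2) = 312 − 233 = 79.
Column 2 needs 312; the known cells sum to 227, so (4,2) = 85.
Column 4: 67 + 69 + 89 + ? = 312, so (4,4) = 87.
Main diagonal needs 312; the known cells sum to 247, so (3,3) = 65.
The remaining cell in anti-diagonal is (4,1) = 312 − 235 = 77.
Row 3 needs 312; the known cells sum to 229, so (3,1) = 83.
The remaining cell in row 4 is (4,3) = 312 − 249 = 63.

81 73 91 67 / 71 79 93 69 / 83 75 65 89 / 77 85 63 87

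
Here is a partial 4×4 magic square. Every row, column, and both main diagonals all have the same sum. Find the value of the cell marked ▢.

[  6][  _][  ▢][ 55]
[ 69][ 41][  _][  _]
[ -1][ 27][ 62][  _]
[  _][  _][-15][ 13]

Main diagonal is complete and sums to 122; that is the magic constant.
From row 3, 122 − (-1 + 27 + 62) gives (3,4) = 34.
Using column 1: 6 + 69 + (-1) + ? → (4,1) = 122 − 74 = 48.
Using column 4: 55 + 34 + 13 + ? → (2,4) = 122 − 102 = 20.
Anti-diagonal needs 122; the known cells sum to 130, so (2,3) = -8.
The remaining cell in row 4 is (4,2) = 122 − 46 = 76.
The remaining cell in column 2 is (1,2) = 122 − 144 = -22.
Column 3 needs 122; the known cells sum to 39, so (1,3) = 83.

83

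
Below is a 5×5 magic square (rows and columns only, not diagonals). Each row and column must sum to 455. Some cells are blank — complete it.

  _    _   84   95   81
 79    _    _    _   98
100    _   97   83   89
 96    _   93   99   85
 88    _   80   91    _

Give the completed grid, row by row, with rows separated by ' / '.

Row 3 must total 455; the given cells sum to 369, so (3,2) = 86.
The remaining cell in row 4 is (4,2) = 455 − 373 = 82.
Using column 1: 79 + 100 + 96 + 88 + ? → (1,1) = 455 − 363 = 92.
Column 3 needs 455; the known cells sum to 354, so (2,3) = 101.
Column 4 needs 455; the known cells sum to 368, so (2,4) = 87.
From column 5, 455 − (81 + 98 + 89 + 85) gives (5,5) = 102.
Row 1 must total 455; the given cells sum to 352, so (1,2) = 103.
Row 2 needs 455; the known cells sum to 365, so (2,2) = 90.
Row 5 needs 455; the known cells sum to 361, so (5,2) = 94.

92 103 84 95 81 / 79 90 101 87 98 / 100 86 97 83 89 / 96 82 93 99 85 / 88 94 80 91 102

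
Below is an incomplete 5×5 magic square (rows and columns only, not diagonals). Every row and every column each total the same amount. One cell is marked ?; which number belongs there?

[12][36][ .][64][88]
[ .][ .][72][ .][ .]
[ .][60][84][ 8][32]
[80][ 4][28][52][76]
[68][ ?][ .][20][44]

Row 4 is complete and sums to 240; that is the magic constant.
Row 1: 12 + 36 + 64 + 88 + ? = 240, so (1,3) = 40.
Row 3: 60 + 84 + 8 + 32 + ? = 240, so (3,1) = 56.
Column 1: 12 + 56 + 80 + 68 + ? = 240, so (2,1) = 24.
From column 3, 240 − (40 + 72 + 84 + 28) gives (5,3) = 16.
From column 4, 240 − (64 + 8 + 52 + 20) gives (2,4) = 96.
Column 5 needs 240; the known cells sum to 240, so (2,5) = 0.
From row 2, 240 − (24 + 72 + 96 + 0) gives (2,2) = 48.
From row 5, 240 − (68 + 16 + 20 + 44) gives (5,2) = 92.

92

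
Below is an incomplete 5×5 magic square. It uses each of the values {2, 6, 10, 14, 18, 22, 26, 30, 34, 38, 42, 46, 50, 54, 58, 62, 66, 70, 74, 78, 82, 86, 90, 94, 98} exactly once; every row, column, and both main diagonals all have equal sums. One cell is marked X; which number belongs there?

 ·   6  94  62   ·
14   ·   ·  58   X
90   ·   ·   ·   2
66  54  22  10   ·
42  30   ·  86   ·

26

The 25 entries sum to 1250, so each line sums to 1250/5 = 250.
Using row 4: 66 + 54 + 22 + 10 + ? → (4,5) = 250 − 152 = 98.
Column 1 needs 250; the known cells sum to 212, so (1,1) = 38.
Column 4 must total 250; the given cells sum to 216, so (3,4) = 34.
Row 1: 38 + 6 + 94 + 62 + ? = 250, so (1,5) = 50.
From anti-diagonal, 250 − (50 + 58 + 54 + 42) gives (3,3) = 46.
Row 3 needs 250; the known cells sum to 172, so (3,2) = 78.
From column 2, 250 − (6 + 78 + 54 + 30) gives (2,2) = 82.
From main diagonal, 250 − (38 + 82 + 46 + 10) gives (5,5) = 74.
Row 5 needs 250; the known cells sum to 232, so (5,3) = 18.
The remaining cell in column 3 is (2,3) = 250 − 180 = 70.
Using column 5: 50 + 2 + 98 + 74 + ? → (2,5) = 250 − 224 = 26.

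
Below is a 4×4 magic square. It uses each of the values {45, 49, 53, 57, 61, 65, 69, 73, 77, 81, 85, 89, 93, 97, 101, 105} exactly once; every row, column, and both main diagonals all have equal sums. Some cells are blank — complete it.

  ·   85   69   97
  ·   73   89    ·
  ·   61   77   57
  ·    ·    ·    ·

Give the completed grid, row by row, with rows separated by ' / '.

The 16 entries sum to 1200, so each line sums to 1200/4 = 300.
Row 1 must total 300; the given cells sum to 251, so (1,1) = 49.
Row 3 must total 300; the given cells sum to 195, so (3,1) = 105.
Column 2 needs 300; the known cells sum to 219, so (4,2) = 81.
Column 3 needs 300; the known cells sum to 235, so (4,3) = 65.
Main diagonal must total 300; the given cells sum to 199, so (4,4) = 101.
Anti-diagonal needs 300; the known cells sum to 247, so (4,1) = 53.
Using column 1: 49 + 105 + 53 + ? → (2,1) = 300 − 207 = 93.
Column 4: 97 + 57 + 101 + ? = 300, so (2,4) = 45.

49 85 69 97 / 93 73 89 45 / 105 61 77 57 / 53 81 65 101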